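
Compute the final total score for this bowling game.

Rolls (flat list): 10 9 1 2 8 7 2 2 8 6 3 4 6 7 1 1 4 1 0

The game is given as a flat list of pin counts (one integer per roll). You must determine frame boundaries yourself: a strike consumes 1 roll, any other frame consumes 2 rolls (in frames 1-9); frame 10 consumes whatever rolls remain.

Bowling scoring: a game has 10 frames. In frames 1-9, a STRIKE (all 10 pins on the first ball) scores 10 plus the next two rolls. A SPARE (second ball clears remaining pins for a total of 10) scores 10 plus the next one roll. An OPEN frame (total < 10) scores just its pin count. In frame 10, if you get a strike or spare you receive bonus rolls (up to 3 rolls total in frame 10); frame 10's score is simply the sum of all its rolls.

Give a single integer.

Answer: 114

Derivation:
Frame 1: STRIKE. 10 + next two rolls (9+1) = 20. Cumulative: 20
Frame 2: SPARE (9+1=10). 10 + next roll (2) = 12. Cumulative: 32
Frame 3: SPARE (2+8=10). 10 + next roll (7) = 17. Cumulative: 49
Frame 4: OPEN (7+2=9). Cumulative: 58
Frame 5: SPARE (2+8=10). 10 + next roll (6) = 16. Cumulative: 74
Frame 6: OPEN (6+3=9). Cumulative: 83
Frame 7: SPARE (4+6=10). 10 + next roll (7) = 17. Cumulative: 100
Frame 8: OPEN (7+1=8). Cumulative: 108
Frame 9: OPEN (1+4=5). Cumulative: 113
Frame 10: OPEN. Sum of all frame-10 rolls (1+0) = 1. Cumulative: 114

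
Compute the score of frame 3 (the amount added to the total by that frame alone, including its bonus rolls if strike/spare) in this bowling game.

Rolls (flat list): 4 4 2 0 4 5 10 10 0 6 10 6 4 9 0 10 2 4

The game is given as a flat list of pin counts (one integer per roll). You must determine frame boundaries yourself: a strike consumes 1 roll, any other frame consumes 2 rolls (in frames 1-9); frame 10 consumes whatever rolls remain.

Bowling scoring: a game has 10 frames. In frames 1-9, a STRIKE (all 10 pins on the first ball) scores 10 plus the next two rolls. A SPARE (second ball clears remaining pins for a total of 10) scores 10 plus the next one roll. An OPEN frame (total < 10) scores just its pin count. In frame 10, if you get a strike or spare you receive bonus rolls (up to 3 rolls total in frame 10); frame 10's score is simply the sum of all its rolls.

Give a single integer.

Frame 1: OPEN (4+4=8). Cumulative: 8
Frame 2: OPEN (2+0=2). Cumulative: 10
Frame 3: OPEN (4+5=9). Cumulative: 19
Frame 4: STRIKE. 10 + next two rolls (10+0) = 20. Cumulative: 39
Frame 5: STRIKE. 10 + next two rolls (0+6) = 16. Cumulative: 55

Answer: 9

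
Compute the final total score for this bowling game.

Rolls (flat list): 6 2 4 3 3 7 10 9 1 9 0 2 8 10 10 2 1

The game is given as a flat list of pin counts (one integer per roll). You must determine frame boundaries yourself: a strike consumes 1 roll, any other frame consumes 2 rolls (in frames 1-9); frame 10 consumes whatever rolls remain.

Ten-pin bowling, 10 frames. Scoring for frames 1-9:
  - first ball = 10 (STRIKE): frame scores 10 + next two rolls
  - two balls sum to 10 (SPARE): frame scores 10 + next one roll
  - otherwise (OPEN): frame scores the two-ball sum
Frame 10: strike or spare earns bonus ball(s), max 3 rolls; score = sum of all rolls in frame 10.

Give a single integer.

Frame 1: OPEN (6+2=8). Cumulative: 8
Frame 2: OPEN (4+3=7). Cumulative: 15
Frame 3: SPARE (3+7=10). 10 + next roll (10) = 20. Cumulative: 35
Frame 4: STRIKE. 10 + next two rolls (9+1) = 20. Cumulative: 55
Frame 5: SPARE (9+1=10). 10 + next roll (9) = 19. Cumulative: 74
Frame 6: OPEN (9+0=9). Cumulative: 83
Frame 7: SPARE (2+8=10). 10 + next roll (10) = 20. Cumulative: 103
Frame 8: STRIKE. 10 + next two rolls (10+2) = 22. Cumulative: 125
Frame 9: STRIKE. 10 + next two rolls (2+1) = 13. Cumulative: 138
Frame 10: OPEN. Sum of all frame-10 rolls (2+1) = 3. Cumulative: 141

Answer: 141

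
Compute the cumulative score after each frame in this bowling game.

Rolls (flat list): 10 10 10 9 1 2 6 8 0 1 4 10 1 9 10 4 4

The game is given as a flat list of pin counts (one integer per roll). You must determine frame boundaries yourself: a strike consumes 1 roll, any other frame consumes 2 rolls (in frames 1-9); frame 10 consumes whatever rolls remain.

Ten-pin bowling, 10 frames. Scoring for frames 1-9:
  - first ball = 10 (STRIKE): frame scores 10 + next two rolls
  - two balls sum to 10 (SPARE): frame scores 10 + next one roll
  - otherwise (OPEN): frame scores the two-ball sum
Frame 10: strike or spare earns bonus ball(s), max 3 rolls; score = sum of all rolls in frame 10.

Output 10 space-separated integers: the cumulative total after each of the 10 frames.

Frame 1: STRIKE. 10 + next two rolls (10+10) = 30. Cumulative: 30
Frame 2: STRIKE. 10 + next two rolls (10+9) = 29. Cumulative: 59
Frame 3: STRIKE. 10 + next two rolls (9+1) = 20. Cumulative: 79
Frame 4: SPARE (9+1=10). 10 + next roll (2) = 12. Cumulative: 91
Frame 5: OPEN (2+6=8). Cumulative: 99
Frame 6: OPEN (8+0=8). Cumulative: 107
Frame 7: OPEN (1+4=5). Cumulative: 112
Frame 8: STRIKE. 10 + next two rolls (1+9) = 20. Cumulative: 132
Frame 9: SPARE (1+9=10). 10 + next roll (10) = 20. Cumulative: 152
Frame 10: STRIKE. Sum of all frame-10 rolls (10+4+4) = 18. Cumulative: 170

Answer: 30 59 79 91 99 107 112 132 152 170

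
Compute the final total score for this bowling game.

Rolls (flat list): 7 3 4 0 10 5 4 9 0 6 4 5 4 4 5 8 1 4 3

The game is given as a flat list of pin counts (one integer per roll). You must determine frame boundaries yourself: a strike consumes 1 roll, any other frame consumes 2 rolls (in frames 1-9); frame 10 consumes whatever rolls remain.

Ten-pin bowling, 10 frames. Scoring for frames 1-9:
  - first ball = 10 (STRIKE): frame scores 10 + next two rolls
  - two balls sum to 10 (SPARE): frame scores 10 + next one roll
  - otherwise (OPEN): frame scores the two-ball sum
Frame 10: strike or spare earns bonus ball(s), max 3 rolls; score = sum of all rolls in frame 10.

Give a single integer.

Frame 1: SPARE (7+3=10). 10 + next roll (4) = 14. Cumulative: 14
Frame 2: OPEN (4+0=4). Cumulative: 18
Frame 3: STRIKE. 10 + next two rolls (5+4) = 19. Cumulative: 37
Frame 4: OPEN (5+4=9). Cumulative: 46
Frame 5: OPEN (9+0=9). Cumulative: 55
Frame 6: SPARE (6+4=10). 10 + next roll (5) = 15. Cumulative: 70
Frame 7: OPEN (5+4=9). Cumulative: 79
Frame 8: OPEN (4+5=9). Cumulative: 88
Frame 9: OPEN (8+1=9). Cumulative: 97
Frame 10: OPEN. Sum of all frame-10 rolls (4+3) = 7. Cumulative: 104

Answer: 104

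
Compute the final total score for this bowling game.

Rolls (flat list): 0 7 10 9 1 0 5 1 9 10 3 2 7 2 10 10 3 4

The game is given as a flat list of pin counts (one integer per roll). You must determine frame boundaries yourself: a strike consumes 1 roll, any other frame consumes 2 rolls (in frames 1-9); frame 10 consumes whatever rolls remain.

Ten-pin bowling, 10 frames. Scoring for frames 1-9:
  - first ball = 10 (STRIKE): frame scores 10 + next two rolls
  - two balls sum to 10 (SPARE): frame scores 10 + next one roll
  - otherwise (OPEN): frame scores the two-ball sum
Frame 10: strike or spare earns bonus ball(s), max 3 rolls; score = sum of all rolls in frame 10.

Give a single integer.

Answer: 131

Derivation:
Frame 1: OPEN (0+7=7). Cumulative: 7
Frame 2: STRIKE. 10 + next two rolls (9+1) = 20. Cumulative: 27
Frame 3: SPARE (9+1=10). 10 + next roll (0) = 10. Cumulative: 37
Frame 4: OPEN (0+5=5). Cumulative: 42
Frame 5: SPARE (1+9=10). 10 + next roll (10) = 20. Cumulative: 62
Frame 6: STRIKE. 10 + next two rolls (3+2) = 15. Cumulative: 77
Frame 7: OPEN (3+2=5). Cumulative: 82
Frame 8: OPEN (7+2=9). Cumulative: 91
Frame 9: STRIKE. 10 + next two rolls (10+3) = 23. Cumulative: 114
Frame 10: STRIKE. Sum of all frame-10 rolls (10+3+4) = 17. Cumulative: 131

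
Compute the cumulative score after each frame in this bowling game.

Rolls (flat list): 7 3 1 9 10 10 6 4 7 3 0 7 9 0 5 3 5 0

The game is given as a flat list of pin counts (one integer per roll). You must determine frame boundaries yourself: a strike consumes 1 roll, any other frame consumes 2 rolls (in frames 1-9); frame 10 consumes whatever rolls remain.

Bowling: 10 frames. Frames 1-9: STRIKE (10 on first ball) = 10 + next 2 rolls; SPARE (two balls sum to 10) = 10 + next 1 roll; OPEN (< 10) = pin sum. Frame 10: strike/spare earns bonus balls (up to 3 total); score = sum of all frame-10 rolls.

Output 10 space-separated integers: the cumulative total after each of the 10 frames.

Answer: 11 31 57 77 94 104 111 120 128 133

Derivation:
Frame 1: SPARE (7+3=10). 10 + next roll (1) = 11. Cumulative: 11
Frame 2: SPARE (1+9=10). 10 + next roll (10) = 20. Cumulative: 31
Frame 3: STRIKE. 10 + next two rolls (10+6) = 26. Cumulative: 57
Frame 4: STRIKE. 10 + next two rolls (6+4) = 20. Cumulative: 77
Frame 5: SPARE (6+4=10). 10 + next roll (7) = 17. Cumulative: 94
Frame 6: SPARE (7+3=10). 10 + next roll (0) = 10. Cumulative: 104
Frame 7: OPEN (0+7=7). Cumulative: 111
Frame 8: OPEN (9+0=9). Cumulative: 120
Frame 9: OPEN (5+3=8). Cumulative: 128
Frame 10: OPEN. Sum of all frame-10 rolls (5+0) = 5. Cumulative: 133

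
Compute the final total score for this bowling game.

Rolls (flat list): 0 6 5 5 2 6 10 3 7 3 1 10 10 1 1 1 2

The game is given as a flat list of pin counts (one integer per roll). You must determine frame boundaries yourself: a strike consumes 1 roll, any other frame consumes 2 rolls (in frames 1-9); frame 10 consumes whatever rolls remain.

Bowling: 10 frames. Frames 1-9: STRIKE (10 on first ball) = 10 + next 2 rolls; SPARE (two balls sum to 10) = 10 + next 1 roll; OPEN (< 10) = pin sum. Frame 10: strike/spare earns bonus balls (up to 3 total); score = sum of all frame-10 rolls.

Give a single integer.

Answer: 101

Derivation:
Frame 1: OPEN (0+6=6). Cumulative: 6
Frame 2: SPARE (5+5=10). 10 + next roll (2) = 12. Cumulative: 18
Frame 3: OPEN (2+6=8). Cumulative: 26
Frame 4: STRIKE. 10 + next two rolls (3+7) = 20. Cumulative: 46
Frame 5: SPARE (3+7=10). 10 + next roll (3) = 13. Cumulative: 59
Frame 6: OPEN (3+1=4). Cumulative: 63
Frame 7: STRIKE. 10 + next two rolls (10+1) = 21. Cumulative: 84
Frame 8: STRIKE. 10 + next two rolls (1+1) = 12. Cumulative: 96
Frame 9: OPEN (1+1=2). Cumulative: 98
Frame 10: OPEN. Sum of all frame-10 rolls (1+2) = 3. Cumulative: 101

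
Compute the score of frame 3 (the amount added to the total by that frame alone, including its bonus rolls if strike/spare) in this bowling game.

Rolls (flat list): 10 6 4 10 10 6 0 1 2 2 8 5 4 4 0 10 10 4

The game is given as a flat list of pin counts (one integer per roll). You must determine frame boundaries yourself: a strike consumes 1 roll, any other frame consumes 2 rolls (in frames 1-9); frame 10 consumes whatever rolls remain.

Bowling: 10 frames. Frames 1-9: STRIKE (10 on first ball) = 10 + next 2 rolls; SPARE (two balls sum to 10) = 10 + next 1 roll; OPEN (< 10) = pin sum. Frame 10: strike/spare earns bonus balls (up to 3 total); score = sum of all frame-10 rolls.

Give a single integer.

Frame 1: STRIKE. 10 + next two rolls (6+4) = 20. Cumulative: 20
Frame 2: SPARE (6+4=10). 10 + next roll (10) = 20. Cumulative: 40
Frame 3: STRIKE. 10 + next two rolls (10+6) = 26. Cumulative: 66
Frame 4: STRIKE. 10 + next two rolls (6+0) = 16. Cumulative: 82
Frame 5: OPEN (6+0=6). Cumulative: 88

Answer: 26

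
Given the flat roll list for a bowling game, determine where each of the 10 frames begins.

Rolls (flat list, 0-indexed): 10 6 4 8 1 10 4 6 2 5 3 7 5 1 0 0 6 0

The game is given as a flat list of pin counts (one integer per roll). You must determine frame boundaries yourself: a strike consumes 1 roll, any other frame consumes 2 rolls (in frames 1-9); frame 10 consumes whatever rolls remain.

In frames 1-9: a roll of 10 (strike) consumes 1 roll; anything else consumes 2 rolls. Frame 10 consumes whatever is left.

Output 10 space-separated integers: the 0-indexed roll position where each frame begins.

Frame 1 starts at roll index 0: roll=10 (strike), consumes 1 roll
Frame 2 starts at roll index 1: rolls=6,4 (sum=10), consumes 2 rolls
Frame 3 starts at roll index 3: rolls=8,1 (sum=9), consumes 2 rolls
Frame 4 starts at roll index 5: roll=10 (strike), consumes 1 roll
Frame 5 starts at roll index 6: rolls=4,6 (sum=10), consumes 2 rolls
Frame 6 starts at roll index 8: rolls=2,5 (sum=7), consumes 2 rolls
Frame 7 starts at roll index 10: rolls=3,7 (sum=10), consumes 2 rolls
Frame 8 starts at roll index 12: rolls=5,1 (sum=6), consumes 2 rolls
Frame 9 starts at roll index 14: rolls=0,0 (sum=0), consumes 2 rolls
Frame 10 starts at roll index 16: 2 remaining rolls

Answer: 0 1 3 5 6 8 10 12 14 16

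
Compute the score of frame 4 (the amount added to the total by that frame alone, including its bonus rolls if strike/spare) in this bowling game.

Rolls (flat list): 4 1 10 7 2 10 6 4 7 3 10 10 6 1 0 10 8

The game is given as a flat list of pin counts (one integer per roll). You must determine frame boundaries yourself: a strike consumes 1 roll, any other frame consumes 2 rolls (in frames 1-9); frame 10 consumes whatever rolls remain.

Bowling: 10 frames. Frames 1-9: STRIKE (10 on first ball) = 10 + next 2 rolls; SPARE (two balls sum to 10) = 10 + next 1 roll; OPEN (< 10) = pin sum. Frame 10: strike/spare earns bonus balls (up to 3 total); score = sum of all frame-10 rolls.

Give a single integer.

Answer: 20

Derivation:
Frame 1: OPEN (4+1=5). Cumulative: 5
Frame 2: STRIKE. 10 + next two rolls (7+2) = 19. Cumulative: 24
Frame 3: OPEN (7+2=9). Cumulative: 33
Frame 4: STRIKE. 10 + next two rolls (6+4) = 20. Cumulative: 53
Frame 5: SPARE (6+4=10). 10 + next roll (7) = 17. Cumulative: 70
Frame 6: SPARE (7+3=10). 10 + next roll (10) = 20. Cumulative: 90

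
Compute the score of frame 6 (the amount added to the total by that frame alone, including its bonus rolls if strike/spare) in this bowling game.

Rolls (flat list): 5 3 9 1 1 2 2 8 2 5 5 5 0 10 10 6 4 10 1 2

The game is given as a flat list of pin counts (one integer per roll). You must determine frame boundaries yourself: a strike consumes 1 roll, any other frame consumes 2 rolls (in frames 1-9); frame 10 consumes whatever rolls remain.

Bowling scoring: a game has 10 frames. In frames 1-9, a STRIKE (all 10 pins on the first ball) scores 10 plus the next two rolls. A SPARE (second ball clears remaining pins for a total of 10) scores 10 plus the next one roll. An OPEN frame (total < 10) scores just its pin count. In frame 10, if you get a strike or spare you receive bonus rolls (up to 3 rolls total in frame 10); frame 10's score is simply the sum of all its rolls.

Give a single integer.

Answer: 10

Derivation:
Frame 1: OPEN (5+3=8). Cumulative: 8
Frame 2: SPARE (9+1=10). 10 + next roll (1) = 11. Cumulative: 19
Frame 3: OPEN (1+2=3). Cumulative: 22
Frame 4: SPARE (2+8=10). 10 + next roll (2) = 12. Cumulative: 34
Frame 5: OPEN (2+5=7). Cumulative: 41
Frame 6: SPARE (5+5=10). 10 + next roll (0) = 10. Cumulative: 51
Frame 7: SPARE (0+10=10). 10 + next roll (10) = 20. Cumulative: 71
Frame 8: STRIKE. 10 + next two rolls (6+4) = 20. Cumulative: 91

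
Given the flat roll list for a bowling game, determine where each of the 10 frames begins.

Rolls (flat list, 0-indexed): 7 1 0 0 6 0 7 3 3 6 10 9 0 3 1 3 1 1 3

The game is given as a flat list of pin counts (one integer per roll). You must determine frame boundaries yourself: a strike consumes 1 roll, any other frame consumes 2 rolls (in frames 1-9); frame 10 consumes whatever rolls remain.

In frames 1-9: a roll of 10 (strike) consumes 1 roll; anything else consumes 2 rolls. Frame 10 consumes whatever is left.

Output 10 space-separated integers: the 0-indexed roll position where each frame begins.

Frame 1 starts at roll index 0: rolls=7,1 (sum=8), consumes 2 rolls
Frame 2 starts at roll index 2: rolls=0,0 (sum=0), consumes 2 rolls
Frame 3 starts at roll index 4: rolls=6,0 (sum=6), consumes 2 rolls
Frame 4 starts at roll index 6: rolls=7,3 (sum=10), consumes 2 rolls
Frame 5 starts at roll index 8: rolls=3,6 (sum=9), consumes 2 rolls
Frame 6 starts at roll index 10: roll=10 (strike), consumes 1 roll
Frame 7 starts at roll index 11: rolls=9,0 (sum=9), consumes 2 rolls
Frame 8 starts at roll index 13: rolls=3,1 (sum=4), consumes 2 rolls
Frame 9 starts at roll index 15: rolls=3,1 (sum=4), consumes 2 rolls
Frame 10 starts at roll index 17: 2 remaining rolls

Answer: 0 2 4 6 8 10 11 13 15 17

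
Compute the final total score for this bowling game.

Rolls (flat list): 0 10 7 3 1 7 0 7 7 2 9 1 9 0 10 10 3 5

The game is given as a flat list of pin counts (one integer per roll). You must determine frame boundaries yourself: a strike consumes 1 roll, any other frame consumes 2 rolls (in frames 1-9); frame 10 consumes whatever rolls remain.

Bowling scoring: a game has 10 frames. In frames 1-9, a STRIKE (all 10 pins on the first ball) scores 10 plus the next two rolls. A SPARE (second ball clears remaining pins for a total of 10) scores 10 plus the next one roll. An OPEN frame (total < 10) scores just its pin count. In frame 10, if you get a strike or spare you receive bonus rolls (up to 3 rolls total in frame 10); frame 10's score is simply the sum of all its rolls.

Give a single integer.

Frame 1: SPARE (0+10=10). 10 + next roll (7) = 17. Cumulative: 17
Frame 2: SPARE (7+3=10). 10 + next roll (1) = 11. Cumulative: 28
Frame 3: OPEN (1+7=8). Cumulative: 36
Frame 4: OPEN (0+7=7). Cumulative: 43
Frame 5: OPEN (7+2=9). Cumulative: 52
Frame 6: SPARE (9+1=10). 10 + next roll (9) = 19. Cumulative: 71
Frame 7: OPEN (9+0=9). Cumulative: 80
Frame 8: STRIKE. 10 + next two rolls (10+3) = 23. Cumulative: 103
Frame 9: STRIKE. 10 + next two rolls (3+5) = 18. Cumulative: 121
Frame 10: OPEN. Sum of all frame-10 rolls (3+5) = 8. Cumulative: 129

Answer: 129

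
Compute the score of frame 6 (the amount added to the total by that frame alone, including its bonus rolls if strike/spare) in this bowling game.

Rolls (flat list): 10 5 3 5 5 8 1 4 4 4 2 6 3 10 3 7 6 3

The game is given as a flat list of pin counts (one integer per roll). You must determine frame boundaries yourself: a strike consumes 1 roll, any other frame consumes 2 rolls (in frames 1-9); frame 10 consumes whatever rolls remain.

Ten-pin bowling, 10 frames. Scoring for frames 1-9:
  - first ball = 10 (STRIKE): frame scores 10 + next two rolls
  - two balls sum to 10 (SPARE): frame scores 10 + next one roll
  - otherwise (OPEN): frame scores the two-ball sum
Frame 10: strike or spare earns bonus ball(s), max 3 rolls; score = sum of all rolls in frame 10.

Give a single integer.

Frame 1: STRIKE. 10 + next two rolls (5+3) = 18. Cumulative: 18
Frame 2: OPEN (5+3=8). Cumulative: 26
Frame 3: SPARE (5+5=10). 10 + next roll (8) = 18. Cumulative: 44
Frame 4: OPEN (8+1=9). Cumulative: 53
Frame 5: OPEN (4+4=8). Cumulative: 61
Frame 6: OPEN (4+2=6). Cumulative: 67
Frame 7: OPEN (6+3=9). Cumulative: 76
Frame 8: STRIKE. 10 + next two rolls (3+7) = 20. Cumulative: 96

Answer: 6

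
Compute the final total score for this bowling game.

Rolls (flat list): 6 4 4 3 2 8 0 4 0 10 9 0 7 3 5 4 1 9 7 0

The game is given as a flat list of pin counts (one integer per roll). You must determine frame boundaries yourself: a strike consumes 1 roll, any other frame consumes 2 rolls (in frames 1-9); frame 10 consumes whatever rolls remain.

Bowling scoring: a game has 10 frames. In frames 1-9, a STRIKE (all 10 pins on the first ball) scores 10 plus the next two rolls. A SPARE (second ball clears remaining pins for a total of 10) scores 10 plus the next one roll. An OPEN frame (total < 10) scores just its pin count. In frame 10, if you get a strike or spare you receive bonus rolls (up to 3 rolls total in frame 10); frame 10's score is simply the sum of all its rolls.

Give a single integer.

Answer: 111

Derivation:
Frame 1: SPARE (6+4=10). 10 + next roll (4) = 14. Cumulative: 14
Frame 2: OPEN (4+3=7). Cumulative: 21
Frame 3: SPARE (2+8=10). 10 + next roll (0) = 10. Cumulative: 31
Frame 4: OPEN (0+4=4). Cumulative: 35
Frame 5: SPARE (0+10=10). 10 + next roll (9) = 19. Cumulative: 54
Frame 6: OPEN (9+0=9). Cumulative: 63
Frame 7: SPARE (7+3=10). 10 + next roll (5) = 15. Cumulative: 78
Frame 8: OPEN (5+4=9). Cumulative: 87
Frame 9: SPARE (1+9=10). 10 + next roll (7) = 17. Cumulative: 104
Frame 10: OPEN. Sum of all frame-10 rolls (7+0) = 7. Cumulative: 111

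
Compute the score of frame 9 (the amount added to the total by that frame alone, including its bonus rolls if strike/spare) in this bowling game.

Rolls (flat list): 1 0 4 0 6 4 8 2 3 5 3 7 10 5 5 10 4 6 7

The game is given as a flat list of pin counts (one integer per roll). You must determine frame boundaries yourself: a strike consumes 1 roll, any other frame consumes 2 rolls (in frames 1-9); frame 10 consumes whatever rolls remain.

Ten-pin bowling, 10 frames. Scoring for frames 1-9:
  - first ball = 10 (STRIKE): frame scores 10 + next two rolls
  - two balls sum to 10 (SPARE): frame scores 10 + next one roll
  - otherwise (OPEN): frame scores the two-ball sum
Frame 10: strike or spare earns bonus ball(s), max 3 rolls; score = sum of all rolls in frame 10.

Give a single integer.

Answer: 20

Derivation:
Frame 1: OPEN (1+0=1). Cumulative: 1
Frame 2: OPEN (4+0=4). Cumulative: 5
Frame 3: SPARE (6+4=10). 10 + next roll (8) = 18. Cumulative: 23
Frame 4: SPARE (8+2=10). 10 + next roll (3) = 13. Cumulative: 36
Frame 5: OPEN (3+5=8). Cumulative: 44
Frame 6: SPARE (3+7=10). 10 + next roll (10) = 20. Cumulative: 64
Frame 7: STRIKE. 10 + next two rolls (5+5) = 20. Cumulative: 84
Frame 8: SPARE (5+5=10). 10 + next roll (10) = 20. Cumulative: 104
Frame 9: STRIKE. 10 + next two rolls (4+6) = 20. Cumulative: 124
Frame 10: SPARE. Sum of all frame-10 rolls (4+6+7) = 17. Cumulative: 141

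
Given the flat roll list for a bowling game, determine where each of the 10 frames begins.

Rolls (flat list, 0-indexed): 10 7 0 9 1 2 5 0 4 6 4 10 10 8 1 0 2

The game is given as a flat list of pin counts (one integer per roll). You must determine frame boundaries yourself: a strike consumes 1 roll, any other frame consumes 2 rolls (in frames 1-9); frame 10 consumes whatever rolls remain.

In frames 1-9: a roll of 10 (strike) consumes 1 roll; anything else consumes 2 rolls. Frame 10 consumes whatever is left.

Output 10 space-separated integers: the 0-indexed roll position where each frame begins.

Frame 1 starts at roll index 0: roll=10 (strike), consumes 1 roll
Frame 2 starts at roll index 1: rolls=7,0 (sum=7), consumes 2 rolls
Frame 3 starts at roll index 3: rolls=9,1 (sum=10), consumes 2 rolls
Frame 4 starts at roll index 5: rolls=2,5 (sum=7), consumes 2 rolls
Frame 5 starts at roll index 7: rolls=0,4 (sum=4), consumes 2 rolls
Frame 6 starts at roll index 9: rolls=6,4 (sum=10), consumes 2 rolls
Frame 7 starts at roll index 11: roll=10 (strike), consumes 1 roll
Frame 8 starts at roll index 12: roll=10 (strike), consumes 1 roll
Frame 9 starts at roll index 13: rolls=8,1 (sum=9), consumes 2 rolls
Frame 10 starts at roll index 15: 2 remaining rolls

Answer: 0 1 3 5 7 9 11 12 13 15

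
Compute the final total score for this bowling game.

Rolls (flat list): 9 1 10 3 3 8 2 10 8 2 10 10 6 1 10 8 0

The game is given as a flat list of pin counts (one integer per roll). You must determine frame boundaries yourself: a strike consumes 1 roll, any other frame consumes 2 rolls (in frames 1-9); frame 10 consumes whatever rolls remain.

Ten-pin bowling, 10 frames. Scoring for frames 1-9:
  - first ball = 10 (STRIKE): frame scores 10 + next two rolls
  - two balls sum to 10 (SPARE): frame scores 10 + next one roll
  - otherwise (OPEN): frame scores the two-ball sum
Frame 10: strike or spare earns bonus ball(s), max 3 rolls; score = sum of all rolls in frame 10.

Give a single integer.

Answer: 170

Derivation:
Frame 1: SPARE (9+1=10). 10 + next roll (10) = 20. Cumulative: 20
Frame 2: STRIKE. 10 + next two rolls (3+3) = 16. Cumulative: 36
Frame 3: OPEN (3+3=6). Cumulative: 42
Frame 4: SPARE (8+2=10). 10 + next roll (10) = 20. Cumulative: 62
Frame 5: STRIKE. 10 + next two rolls (8+2) = 20. Cumulative: 82
Frame 6: SPARE (8+2=10). 10 + next roll (10) = 20. Cumulative: 102
Frame 7: STRIKE. 10 + next two rolls (10+6) = 26. Cumulative: 128
Frame 8: STRIKE. 10 + next two rolls (6+1) = 17. Cumulative: 145
Frame 9: OPEN (6+1=7). Cumulative: 152
Frame 10: STRIKE. Sum of all frame-10 rolls (10+8+0) = 18. Cumulative: 170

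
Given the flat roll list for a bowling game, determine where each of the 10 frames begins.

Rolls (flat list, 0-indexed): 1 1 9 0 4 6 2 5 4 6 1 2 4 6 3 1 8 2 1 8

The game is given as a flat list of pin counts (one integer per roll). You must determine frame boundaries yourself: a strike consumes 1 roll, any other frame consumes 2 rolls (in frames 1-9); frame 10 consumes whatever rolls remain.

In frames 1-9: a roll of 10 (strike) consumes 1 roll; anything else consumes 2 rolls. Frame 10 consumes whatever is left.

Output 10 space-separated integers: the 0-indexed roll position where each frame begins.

Answer: 0 2 4 6 8 10 12 14 16 18

Derivation:
Frame 1 starts at roll index 0: rolls=1,1 (sum=2), consumes 2 rolls
Frame 2 starts at roll index 2: rolls=9,0 (sum=9), consumes 2 rolls
Frame 3 starts at roll index 4: rolls=4,6 (sum=10), consumes 2 rolls
Frame 4 starts at roll index 6: rolls=2,5 (sum=7), consumes 2 rolls
Frame 5 starts at roll index 8: rolls=4,6 (sum=10), consumes 2 rolls
Frame 6 starts at roll index 10: rolls=1,2 (sum=3), consumes 2 rolls
Frame 7 starts at roll index 12: rolls=4,6 (sum=10), consumes 2 rolls
Frame 8 starts at roll index 14: rolls=3,1 (sum=4), consumes 2 rolls
Frame 9 starts at roll index 16: rolls=8,2 (sum=10), consumes 2 rolls
Frame 10 starts at roll index 18: 2 remaining rolls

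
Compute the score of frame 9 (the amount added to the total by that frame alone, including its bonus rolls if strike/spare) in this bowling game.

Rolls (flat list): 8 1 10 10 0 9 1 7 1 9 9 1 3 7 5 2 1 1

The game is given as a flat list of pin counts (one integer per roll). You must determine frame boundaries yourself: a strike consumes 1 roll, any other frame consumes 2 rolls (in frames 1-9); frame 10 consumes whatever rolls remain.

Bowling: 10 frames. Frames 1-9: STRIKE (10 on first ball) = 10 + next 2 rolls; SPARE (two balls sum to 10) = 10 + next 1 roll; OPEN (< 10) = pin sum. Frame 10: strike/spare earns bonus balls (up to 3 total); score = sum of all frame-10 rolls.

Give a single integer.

Frame 1: OPEN (8+1=9). Cumulative: 9
Frame 2: STRIKE. 10 + next two rolls (10+0) = 20. Cumulative: 29
Frame 3: STRIKE. 10 + next two rolls (0+9) = 19. Cumulative: 48
Frame 4: OPEN (0+9=9). Cumulative: 57
Frame 5: OPEN (1+7=8). Cumulative: 65
Frame 6: SPARE (1+9=10). 10 + next roll (9) = 19. Cumulative: 84
Frame 7: SPARE (9+1=10). 10 + next roll (3) = 13. Cumulative: 97
Frame 8: SPARE (3+7=10). 10 + next roll (5) = 15. Cumulative: 112
Frame 9: OPEN (5+2=7). Cumulative: 119
Frame 10: OPEN. Sum of all frame-10 rolls (1+1) = 2. Cumulative: 121

Answer: 7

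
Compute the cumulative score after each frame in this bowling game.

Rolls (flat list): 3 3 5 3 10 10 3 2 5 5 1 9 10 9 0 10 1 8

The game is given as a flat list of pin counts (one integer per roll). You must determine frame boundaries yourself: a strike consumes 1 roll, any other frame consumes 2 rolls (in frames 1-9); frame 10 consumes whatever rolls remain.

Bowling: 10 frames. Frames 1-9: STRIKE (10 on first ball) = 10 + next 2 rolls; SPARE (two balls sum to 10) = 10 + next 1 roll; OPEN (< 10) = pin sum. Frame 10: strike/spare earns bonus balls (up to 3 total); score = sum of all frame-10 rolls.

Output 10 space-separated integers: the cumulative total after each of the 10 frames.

Answer: 6 14 37 52 57 68 88 107 116 135

Derivation:
Frame 1: OPEN (3+3=6). Cumulative: 6
Frame 2: OPEN (5+3=8). Cumulative: 14
Frame 3: STRIKE. 10 + next two rolls (10+3) = 23. Cumulative: 37
Frame 4: STRIKE. 10 + next two rolls (3+2) = 15. Cumulative: 52
Frame 5: OPEN (3+2=5). Cumulative: 57
Frame 6: SPARE (5+5=10). 10 + next roll (1) = 11. Cumulative: 68
Frame 7: SPARE (1+9=10). 10 + next roll (10) = 20. Cumulative: 88
Frame 8: STRIKE. 10 + next two rolls (9+0) = 19. Cumulative: 107
Frame 9: OPEN (9+0=9). Cumulative: 116
Frame 10: STRIKE. Sum of all frame-10 rolls (10+1+8) = 19. Cumulative: 135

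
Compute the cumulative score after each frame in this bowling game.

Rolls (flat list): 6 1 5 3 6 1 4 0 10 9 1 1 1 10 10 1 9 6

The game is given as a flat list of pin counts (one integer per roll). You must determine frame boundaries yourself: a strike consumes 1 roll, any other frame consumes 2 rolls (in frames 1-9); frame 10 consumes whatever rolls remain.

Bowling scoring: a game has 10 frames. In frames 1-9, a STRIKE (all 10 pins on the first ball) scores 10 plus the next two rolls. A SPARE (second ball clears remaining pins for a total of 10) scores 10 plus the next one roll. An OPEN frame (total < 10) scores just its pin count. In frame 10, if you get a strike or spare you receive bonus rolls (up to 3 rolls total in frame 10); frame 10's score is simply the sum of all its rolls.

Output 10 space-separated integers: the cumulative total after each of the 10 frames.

Answer: 7 15 22 26 46 57 59 80 100 116

Derivation:
Frame 1: OPEN (6+1=7). Cumulative: 7
Frame 2: OPEN (5+3=8). Cumulative: 15
Frame 3: OPEN (6+1=7). Cumulative: 22
Frame 4: OPEN (4+0=4). Cumulative: 26
Frame 5: STRIKE. 10 + next two rolls (9+1) = 20. Cumulative: 46
Frame 6: SPARE (9+1=10). 10 + next roll (1) = 11. Cumulative: 57
Frame 7: OPEN (1+1=2). Cumulative: 59
Frame 8: STRIKE. 10 + next two rolls (10+1) = 21. Cumulative: 80
Frame 9: STRIKE. 10 + next two rolls (1+9) = 20. Cumulative: 100
Frame 10: SPARE. Sum of all frame-10 rolls (1+9+6) = 16. Cumulative: 116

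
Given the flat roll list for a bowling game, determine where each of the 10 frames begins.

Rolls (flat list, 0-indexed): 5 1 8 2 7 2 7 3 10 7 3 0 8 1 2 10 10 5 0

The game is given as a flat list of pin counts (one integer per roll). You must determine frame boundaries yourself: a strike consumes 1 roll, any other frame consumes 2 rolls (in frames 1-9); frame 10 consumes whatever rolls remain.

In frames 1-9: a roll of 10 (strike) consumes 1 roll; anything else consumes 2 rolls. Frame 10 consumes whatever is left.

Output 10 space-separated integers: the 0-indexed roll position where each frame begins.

Answer: 0 2 4 6 8 9 11 13 15 16

Derivation:
Frame 1 starts at roll index 0: rolls=5,1 (sum=6), consumes 2 rolls
Frame 2 starts at roll index 2: rolls=8,2 (sum=10), consumes 2 rolls
Frame 3 starts at roll index 4: rolls=7,2 (sum=9), consumes 2 rolls
Frame 4 starts at roll index 6: rolls=7,3 (sum=10), consumes 2 rolls
Frame 5 starts at roll index 8: roll=10 (strike), consumes 1 roll
Frame 6 starts at roll index 9: rolls=7,3 (sum=10), consumes 2 rolls
Frame 7 starts at roll index 11: rolls=0,8 (sum=8), consumes 2 rolls
Frame 8 starts at roll index 13: rolls=1,2 (sum=3), consumes 2 rolls
Frame 9 starts at roll index 15: roll=10 (strike), consumes 1 roll
Frame 10 starts at roll index 16: 3 remaining rolls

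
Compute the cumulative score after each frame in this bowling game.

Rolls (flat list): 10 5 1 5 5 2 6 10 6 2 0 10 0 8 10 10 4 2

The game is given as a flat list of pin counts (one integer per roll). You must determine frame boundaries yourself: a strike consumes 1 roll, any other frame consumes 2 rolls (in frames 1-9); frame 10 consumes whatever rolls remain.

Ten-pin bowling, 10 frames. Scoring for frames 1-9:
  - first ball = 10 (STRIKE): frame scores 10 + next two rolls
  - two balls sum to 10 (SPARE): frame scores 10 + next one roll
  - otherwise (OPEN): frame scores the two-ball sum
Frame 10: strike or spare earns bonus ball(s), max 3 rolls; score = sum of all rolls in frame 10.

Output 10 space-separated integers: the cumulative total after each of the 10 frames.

Answer: 16 22 34 42 60 68 78 86 110 126

Derivation:
Frame 1: STRIKE. 10 + next two rolls (5+1) = 16. Cumulative: 16
Frame 2: OPEN (5+1=6). Cumulative: 22
Frame 3: SPARE (5+5=10). 10 + next roll (2) = 12. Cumulative: 34
Frame 4: OPEN (2+6=8). Cumulative: 42
Frame 5: STRIKE. 10 + next two rolls (6+2) = 18. Cumulative: 60
Frame 6: OPEN (6+2=8). Cumulative: 68
Frame 7: SPARE (0+10=10). 10 + next roll (0) = 10. Cumulative: 78
Frame 8: OPEN (0+8=8). Cumulative: 86
Frame 9: STRIKE. 10 + next two rolls (10+4) = 24. Cumulative: 110
Frame 10: STRIKE. Sum of all frame-10 rolls (10+4+2) = 16. Cumulative: 126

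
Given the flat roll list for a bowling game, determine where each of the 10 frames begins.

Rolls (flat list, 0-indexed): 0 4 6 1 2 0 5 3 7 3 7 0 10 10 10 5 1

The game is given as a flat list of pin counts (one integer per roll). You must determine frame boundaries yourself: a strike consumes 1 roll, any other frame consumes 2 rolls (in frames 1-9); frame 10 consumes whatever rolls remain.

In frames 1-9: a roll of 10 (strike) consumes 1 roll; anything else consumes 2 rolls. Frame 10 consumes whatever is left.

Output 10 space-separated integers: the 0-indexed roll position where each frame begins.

Answer: 0 2 4 6 8 10 12 13 14 15

Derivation:
Frame 1 starts at roll index 0: rolls=0,4 (sum=4), consumes 2 rolls
Frame 2 starts at roll index 2: rolls=6,1 (sum=7), consumes 2 rolls
Frame 3 starts at roll index 4: rolls=2,0 (sum=2), consumes 2 rolls
Frame 4 starts at roll index 6: rolls=5,3 (sum=8), consumes 2 rolls
Frame 5 starts at roll index 8: rolls=7,3 (sum=10), consumes 2 rolls
Frame 6 starts at roll index 10: rolls=7,0 (sum=7), consumes 2 rolls
Frame 7 starts at roll index 12: roll=10 (strike), consumes 1 roll
Frame 8 starts at roll index 13: roll=10 (strike), consumes 1 roll
Frame 9 starts at roll index 14: roll=10 (strike), consumes 1 roll
Frame 10 starts at roll index 15: 2 remaining rolls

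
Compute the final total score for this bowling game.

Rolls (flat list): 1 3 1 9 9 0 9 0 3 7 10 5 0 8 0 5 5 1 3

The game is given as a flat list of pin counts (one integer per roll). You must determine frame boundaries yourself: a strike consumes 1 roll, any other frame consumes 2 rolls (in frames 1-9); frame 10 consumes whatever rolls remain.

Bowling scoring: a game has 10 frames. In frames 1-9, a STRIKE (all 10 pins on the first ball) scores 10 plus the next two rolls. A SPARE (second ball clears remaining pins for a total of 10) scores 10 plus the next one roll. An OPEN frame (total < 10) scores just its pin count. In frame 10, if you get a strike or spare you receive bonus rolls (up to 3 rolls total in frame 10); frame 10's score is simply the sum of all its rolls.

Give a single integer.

Frame 1: OPEN (1+3=4). Cumulative: 4
Frame 2: SPARE (1+9=10). 10 + next roll (9) = 19. Cumulative: 23
Frame 3: OPEN (9+0=9). Cumulative: 32
Frame 4: OPEN (9+0=9). Cumulative: 41
Frame 5: SPARE (3+7=10). 10 + next roll (10) = 20. Cumulative: 61
Frame 6: STRIKE. 10 + next two rolls (5+0) = 15. Cumulative: 76
Frame 7: OPEN (5+0=5). Cumulative: 81
Frame 8: OPEN (8+0=8). Cumulative: 89
Frame 9: SPARE (5+5=10). 10 + next roll (1) = 11. Cumulative: 100
Frame 10: OPEN. Sum of all frame-10 rolls (1+3) = 4. Cumulative: 104

Answer: 104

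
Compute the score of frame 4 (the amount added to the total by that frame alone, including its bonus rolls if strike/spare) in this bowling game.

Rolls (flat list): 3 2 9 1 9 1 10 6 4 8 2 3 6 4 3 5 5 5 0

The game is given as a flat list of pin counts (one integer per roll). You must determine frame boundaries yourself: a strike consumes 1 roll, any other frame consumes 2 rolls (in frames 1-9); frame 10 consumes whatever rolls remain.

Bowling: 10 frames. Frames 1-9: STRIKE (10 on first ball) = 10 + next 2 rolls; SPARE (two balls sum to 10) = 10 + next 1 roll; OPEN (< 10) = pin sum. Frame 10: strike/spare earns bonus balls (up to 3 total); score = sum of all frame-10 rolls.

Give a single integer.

Answer: 20

Derivation:
Frame 1: OPEN (3+2=5). Cumulative: 5
Frame 2: SPARE (9+1=10). 10 + next roll (9) = 19. Cumulative: 24
Frame 3: SPARE (9+1=10). 10 + next roll (10) = 20. Cumulative: 44
Frame 4: STRIKE. 10 + next two rolls (6+4) = 20. Cumulative: 64
Frame 5: SPARE (6+4=10). 10 + next roll (8) = 18. Cumulative: 82
Frame 6: SPARE (8+2=10). 10 + next roll (3) = 13. Cumulative: 95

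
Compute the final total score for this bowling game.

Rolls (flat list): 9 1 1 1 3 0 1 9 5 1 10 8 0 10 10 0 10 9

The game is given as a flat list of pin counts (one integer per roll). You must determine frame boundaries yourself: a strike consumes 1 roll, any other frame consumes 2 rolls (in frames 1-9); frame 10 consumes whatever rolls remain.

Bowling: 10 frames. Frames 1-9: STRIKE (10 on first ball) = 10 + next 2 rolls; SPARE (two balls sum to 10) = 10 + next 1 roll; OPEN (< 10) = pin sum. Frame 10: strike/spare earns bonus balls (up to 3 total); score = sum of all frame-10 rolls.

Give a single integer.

Answer: 122

Derivation:
Frame 1: SPARE (9+1=10). 10 + next roll (1) = 11. Cumulative: 11
Frame 2: OPEN (1+1=2). Cumulative: 13
Frame 3: OPEN (3+0=3). Cumulative: 16
Frame 4: SPARE (1+9=10). 10 + next roll (5) = 15. Cumulative: 31
Frame 5: OPEN (5+1=6). Cumulative: 37
Frame 6: STRIKE. 10 + next two rolls (8+0) = 18. Cumulative: 55
Frame 7: OPEN (8+0=8). Cumulative: 63
Frame 8: STRIKE. 10 + next two rolls (10+0) = 20. Cumulative: 83
Frame 9: STRIKE. 10 + next two rolls (0+10) = 20. Cumulative: 103
Frame 10: SPARE. Sum of all frame-10 rolls (0+10+9) = 19. Cumulative: 122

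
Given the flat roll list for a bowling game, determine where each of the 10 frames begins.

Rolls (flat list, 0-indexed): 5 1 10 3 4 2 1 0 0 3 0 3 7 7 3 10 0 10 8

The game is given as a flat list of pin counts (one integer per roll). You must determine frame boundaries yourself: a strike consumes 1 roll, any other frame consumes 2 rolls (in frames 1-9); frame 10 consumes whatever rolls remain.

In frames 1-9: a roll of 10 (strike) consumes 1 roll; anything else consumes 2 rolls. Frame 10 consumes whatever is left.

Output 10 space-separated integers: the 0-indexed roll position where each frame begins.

Answer: 0 2 3 5 7 9 11 13 15 16

Derivation:
Frame 1 starts at roll index 0: rolls=5,1 (sum=6), consumes 2 rolls
Frame 2 starts at roll index 2: roll=10 (strike), consumes 1 roll
Frame 3 starts at roll index 3: rolls=3,4 (sum=7), consumes 2 rolls
Frame 4 starts at roll index 5: rolls=2,1 (sum=3), consumes 2 rolls
Frame 5 starts at roll index 7: rolls=0,0 (sum=0), consumes 2 rolls
Frame 6 starts at roll index 9: rolls=3,0 (sum=3), consumes 2 rolls
Frame 7 starts at roll index 11: rolls=3,7 (sum=10), consumes 2 rolls
Frame 8 starts at roll index 13: rolls=7,3 (sum=10), consumes 2 rolls
Frame 9 starts at roll index 15: roll=10 (strike), consumes 1 roll
Frame 10 starts at roll index 16: 3 remaining rolls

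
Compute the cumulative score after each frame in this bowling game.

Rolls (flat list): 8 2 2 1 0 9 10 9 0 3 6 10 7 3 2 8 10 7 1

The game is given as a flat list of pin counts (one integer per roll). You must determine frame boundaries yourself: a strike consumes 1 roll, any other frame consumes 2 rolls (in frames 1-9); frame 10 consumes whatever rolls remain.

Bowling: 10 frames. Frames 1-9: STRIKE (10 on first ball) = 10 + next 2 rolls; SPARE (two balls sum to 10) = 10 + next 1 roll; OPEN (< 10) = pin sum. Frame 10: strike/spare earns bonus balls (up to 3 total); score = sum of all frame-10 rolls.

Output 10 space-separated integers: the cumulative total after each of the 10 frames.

Frame 1: SPARE (8+2=10). 10 + next roll (2) = 12. Cumulative: 12
Frame 2: OPEN (2+1=3). Cumulative: 15
Frame 3: OPEN (0+9=9). Cumulative: 24
Frame 4: STRIKE. 10 + next two rolls (9+0) = 19. Cumulative: 43
Frame 5: OPEN (9+0=9). Cumulative: 52
Frame 6: OPEN (3+6=9). Cumulative: 61
Frame 7: STRIKE. 10 + next two rolls (7+3) = 20. Cumulative: 81
Frame 8: SPARE (7+3=10). 10 + next roll (2) = 12. Cumulative: 93
Frame 9: SPARE (2+8=10). 10 + next roll (10) = 20. Cumulative: 113
Frame 10: STRIKE. Sum of all frame-10 rolls (10+7+1) = 18. Cumulative: 131

Answer: 12 15 24 43 52 61 81 93 113 131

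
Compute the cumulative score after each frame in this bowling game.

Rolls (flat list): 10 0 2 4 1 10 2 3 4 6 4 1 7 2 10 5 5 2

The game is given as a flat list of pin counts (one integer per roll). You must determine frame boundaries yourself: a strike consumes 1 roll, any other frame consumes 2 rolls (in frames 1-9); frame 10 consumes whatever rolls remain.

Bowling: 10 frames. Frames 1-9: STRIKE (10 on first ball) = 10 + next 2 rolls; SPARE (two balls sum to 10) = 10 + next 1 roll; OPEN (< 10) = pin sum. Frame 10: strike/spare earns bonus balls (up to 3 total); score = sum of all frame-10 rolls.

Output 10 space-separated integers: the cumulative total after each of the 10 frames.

Answer: 12 14 19 34 39 53 58 67 87 99

Derivation:
Frame 1: STRIKE. 10 + next two rolls (0+2) = 12. Cumulative: 12
Frame 2: OPEN (0+2=2). Cumulative: 14
Frame 3: OPEN (4+1=5). Cumulative: 19
Frame 4: STRIKE. 10 + next two rolls (2+3) = 15. Cumulative: 34
Frame 5: OPEN (2+3=5). Cumulative: 39
Frame 6: SPARE (4+6=10). 10 + next roll (4) = 14. Cumulative: 53
Frame 7: OPEN (4+1=5). Cumulative: 58
Frame 8: OPEN (7+2=9). Cumulative: 67
Frame 9: STRIKE. 10 + next two rolls (5+5) = 20. Cumulative: 87
Frame 10: SPARE. Sum of all frame-10 rolls (5+5+2) = 12. Cumulative: 99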